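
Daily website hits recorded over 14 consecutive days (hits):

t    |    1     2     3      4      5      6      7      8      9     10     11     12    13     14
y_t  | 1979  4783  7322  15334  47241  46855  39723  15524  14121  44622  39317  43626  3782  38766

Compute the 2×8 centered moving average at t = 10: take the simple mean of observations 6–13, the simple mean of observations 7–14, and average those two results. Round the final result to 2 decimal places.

30440.69

Sum over 6–13: 46855 + 39723 + 15524 + 14121 + 44622 + 39317 + 43626 + 3782 = 247570
Sum over 7–14: 39723 + 15524 + 14121 + 44622 + 39317 + 43626 + 3782 + 38766 = 239481
CMA at t=10 = (247570 + 239481) / (2·8) = 487051 / 16 = 30440.69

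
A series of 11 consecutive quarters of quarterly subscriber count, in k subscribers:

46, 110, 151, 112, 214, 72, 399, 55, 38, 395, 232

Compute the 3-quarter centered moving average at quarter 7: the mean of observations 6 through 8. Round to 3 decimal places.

175.333

Sum of periods 6–8: 72 + 399 + 55 = 526
Divide by 3: 526 / 3 = 175.333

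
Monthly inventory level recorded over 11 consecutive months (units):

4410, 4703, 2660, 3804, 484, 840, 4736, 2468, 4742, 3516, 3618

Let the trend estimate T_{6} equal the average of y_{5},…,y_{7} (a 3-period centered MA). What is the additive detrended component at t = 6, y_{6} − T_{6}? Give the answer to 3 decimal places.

Trend T_6 = (484 + 840 + 4736) / 3 = 6060/3 = 2020.00000
Detrended value: 840 − 2020.00000 = -1180.000

-1180.000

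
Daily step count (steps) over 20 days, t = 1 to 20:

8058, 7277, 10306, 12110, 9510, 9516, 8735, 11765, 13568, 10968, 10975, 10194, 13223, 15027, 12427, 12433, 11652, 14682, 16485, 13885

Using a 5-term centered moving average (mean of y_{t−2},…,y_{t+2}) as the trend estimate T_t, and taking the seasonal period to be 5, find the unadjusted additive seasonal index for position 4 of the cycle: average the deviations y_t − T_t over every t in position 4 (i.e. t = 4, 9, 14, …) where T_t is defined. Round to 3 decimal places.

Season position 4 occurs at t = 4, 9, 14 (where T_t is defined).
t=4: T_4 = 9743.80000; y_4 − T_4 = 12110 − 9743.80000 = 2366.20000
t=9: T_9 = 11202.20000; y_9 − T_9 = 13568 − 11202.20000 = 2365.80000
t=14: T_14 = 12660.80000; y_14 − T_14 = 15027 − 12660.80000 = 2366.20000
Mean deviation: (2366.20000 + 2365.80000 + 2366.20000) / 3 = 2366.067

2366.067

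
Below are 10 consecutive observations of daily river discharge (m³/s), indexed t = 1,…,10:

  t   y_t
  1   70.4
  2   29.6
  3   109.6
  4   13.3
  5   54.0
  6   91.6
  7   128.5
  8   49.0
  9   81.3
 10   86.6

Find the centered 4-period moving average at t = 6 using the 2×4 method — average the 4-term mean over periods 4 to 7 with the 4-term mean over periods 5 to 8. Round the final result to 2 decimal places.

76.31

Sum over 4–7: 13.3 + 54.0 + 91.6 + 128.5 = 287.4
Sum over 5–8: 54.0 + 91.6 + 128.5 + 49.0 = 323.1
CMA at t=6 = (287.4 + 323.1) / (2·4) = 610.5 / 8 = 76.31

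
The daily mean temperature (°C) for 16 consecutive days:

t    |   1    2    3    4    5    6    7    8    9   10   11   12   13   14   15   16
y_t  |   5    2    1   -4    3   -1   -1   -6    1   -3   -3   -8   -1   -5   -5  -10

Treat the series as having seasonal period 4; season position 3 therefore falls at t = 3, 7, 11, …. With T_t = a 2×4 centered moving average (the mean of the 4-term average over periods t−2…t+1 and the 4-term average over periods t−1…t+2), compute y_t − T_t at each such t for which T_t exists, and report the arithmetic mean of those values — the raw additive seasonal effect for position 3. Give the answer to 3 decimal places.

0.417

Season position 3 occurs at t = 3, 7, 11 (where T_t is defined).
t=3: T_3 = 0.75000; y_3 − T_3 = 1 − 0.75000 = 0.25000
t=7: T_7 = -1.50000; y_7 − T_7 = -1 − -1.50000 = 0.50000
t=11: T_11 = -3.50000; y_11 − T_11 = -3 − -3.50000 = 0.50000
Mean deviation: (0.25000 + 0.50000 + 0.50000) / 3 = 0.417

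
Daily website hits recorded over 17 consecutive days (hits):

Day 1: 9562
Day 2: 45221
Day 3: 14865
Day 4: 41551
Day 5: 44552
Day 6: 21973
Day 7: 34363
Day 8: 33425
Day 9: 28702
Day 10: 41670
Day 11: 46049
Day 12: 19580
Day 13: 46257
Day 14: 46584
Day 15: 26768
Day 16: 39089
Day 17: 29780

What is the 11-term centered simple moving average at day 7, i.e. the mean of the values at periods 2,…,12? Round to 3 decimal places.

33813.727

Sum of periods 2–12: 45221 + 14865 + 41551 + 44552 + 21973 + 34363 + 33425 + 28702 + 41670 + 46049 + 19580 = 371951
Divide by 11: 371951 / 11 = 33813.727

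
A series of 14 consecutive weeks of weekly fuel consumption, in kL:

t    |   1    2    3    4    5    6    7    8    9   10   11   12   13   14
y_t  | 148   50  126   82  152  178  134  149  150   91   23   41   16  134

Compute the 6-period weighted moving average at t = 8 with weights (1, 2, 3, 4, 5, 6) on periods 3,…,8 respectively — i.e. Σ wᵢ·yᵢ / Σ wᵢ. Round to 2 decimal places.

Weighted sum: 1·126 + 2·82 + 3·152 + 4·178 + 5·134 + 6·149 = 126 + 164 + 456 + 712 + 670 + 894 = 3022
Weight total: 1 + 2 + 3 + 4 + 5 + 6 = 21
WMA = 3022 / 21 = 143.90

143.90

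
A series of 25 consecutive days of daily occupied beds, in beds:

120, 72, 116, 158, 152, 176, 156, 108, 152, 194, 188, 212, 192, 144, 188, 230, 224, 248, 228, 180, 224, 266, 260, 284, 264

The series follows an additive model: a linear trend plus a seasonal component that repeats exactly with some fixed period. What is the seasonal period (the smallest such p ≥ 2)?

First differences y_{t+1} − y_t: -48, 44, 42, -6, 24, -20, -48, 44, 42, -6, 24, -20, -48, 44, …
The difference pattern repeats every 6 terms and not for any smaller step, so p = 6.

6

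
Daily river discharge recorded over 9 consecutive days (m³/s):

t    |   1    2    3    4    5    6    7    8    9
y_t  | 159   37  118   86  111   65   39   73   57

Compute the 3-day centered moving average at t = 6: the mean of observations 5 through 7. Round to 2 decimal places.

71.67

Sum of periods 5–7: 111 + 65 + 39 = 215
Divide by 3: 215 / 3 = 71.67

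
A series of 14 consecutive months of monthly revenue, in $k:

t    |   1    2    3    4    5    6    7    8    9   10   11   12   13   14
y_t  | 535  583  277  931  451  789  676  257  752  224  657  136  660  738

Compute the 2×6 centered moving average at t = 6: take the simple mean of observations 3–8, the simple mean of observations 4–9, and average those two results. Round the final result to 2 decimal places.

603.08

Sum over 3–8: 277 + 931 + 451 + 789 + 676 + 257 = 3381
Sum over 4–9: 931 + 451 + 789 + 676 + 257 + 752 = 3856
CMA at t=6 = (3381 + 3856) / (2·6) = 7237 / 12 = 603.08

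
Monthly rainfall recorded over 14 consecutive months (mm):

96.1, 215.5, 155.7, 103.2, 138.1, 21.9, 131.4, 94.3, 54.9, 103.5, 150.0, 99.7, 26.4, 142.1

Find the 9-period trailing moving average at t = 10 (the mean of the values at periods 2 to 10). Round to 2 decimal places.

113.17

Sum of periods 2–10: 215.5 + 155.7 + 103.2 + 138.1 + 21.9 + 131.4 + 94.3 + 54.9 + 103.5 = 1018.5
Divide by 9: 1018.5 / 9 = 113.17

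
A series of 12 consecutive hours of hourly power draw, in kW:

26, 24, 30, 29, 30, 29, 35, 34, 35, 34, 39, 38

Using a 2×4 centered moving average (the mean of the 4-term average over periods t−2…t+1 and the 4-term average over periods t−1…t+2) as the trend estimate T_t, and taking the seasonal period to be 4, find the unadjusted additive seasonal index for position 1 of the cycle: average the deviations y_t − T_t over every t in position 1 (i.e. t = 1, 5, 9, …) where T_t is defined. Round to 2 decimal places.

Season position 1 occurs at t = 5, 9 (where T_t is defined).
t=5: T_5 = 30.1250; y_5 − T_5 = 30 − 30.1250 = -0.1250
t=9: T_9 = 35.0000; y_9 − T_9 = 35 − 35.0000 = 0.0000
Mean deviation: (-0.1250 + 0.0000) / 2 = -0.06

-0.06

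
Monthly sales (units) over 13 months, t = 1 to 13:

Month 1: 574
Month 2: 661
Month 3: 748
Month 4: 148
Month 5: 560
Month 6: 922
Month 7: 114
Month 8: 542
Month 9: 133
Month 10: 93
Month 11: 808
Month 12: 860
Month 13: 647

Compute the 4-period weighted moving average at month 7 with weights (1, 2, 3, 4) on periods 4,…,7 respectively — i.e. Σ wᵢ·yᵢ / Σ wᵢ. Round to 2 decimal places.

449.00

Weighted sum: 1·148 + 2·560 + 3·922 + 4·114 = 148 + 1120 + 2766 + 456 = 4490
Weight total: 1 + 2 + 3 + 4 = 10
WMA = 4490 / 10 = 449.00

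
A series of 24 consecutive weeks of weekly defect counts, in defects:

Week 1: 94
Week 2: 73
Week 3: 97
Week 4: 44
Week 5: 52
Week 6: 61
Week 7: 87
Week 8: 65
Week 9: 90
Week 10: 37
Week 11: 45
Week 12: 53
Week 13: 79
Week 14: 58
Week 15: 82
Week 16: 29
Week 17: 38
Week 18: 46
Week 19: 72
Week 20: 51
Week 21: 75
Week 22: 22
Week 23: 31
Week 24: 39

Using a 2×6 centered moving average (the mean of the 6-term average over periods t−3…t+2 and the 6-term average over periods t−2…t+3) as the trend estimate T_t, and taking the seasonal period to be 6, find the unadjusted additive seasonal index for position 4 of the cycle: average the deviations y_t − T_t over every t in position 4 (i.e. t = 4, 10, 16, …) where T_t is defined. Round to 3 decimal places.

Season position 4 occurs at t = 4, 10, 16 (where T_t is defined).
t=4: T_4 = 69.58333; y_4 − T_4 = 44 − 69.58333 = -25.58333
t=10: T_10 = 62.16667; y_10 − T_10 = 37 − 62.16667 = -25.16667
t=16: T_16 = 54.75000; y_16 − T_16 = 29 − 54.75000 = -25.75000
Mean deviation: (-25.58333 + -25.16667 + -25.75000) / 3 = -25.500

-25.500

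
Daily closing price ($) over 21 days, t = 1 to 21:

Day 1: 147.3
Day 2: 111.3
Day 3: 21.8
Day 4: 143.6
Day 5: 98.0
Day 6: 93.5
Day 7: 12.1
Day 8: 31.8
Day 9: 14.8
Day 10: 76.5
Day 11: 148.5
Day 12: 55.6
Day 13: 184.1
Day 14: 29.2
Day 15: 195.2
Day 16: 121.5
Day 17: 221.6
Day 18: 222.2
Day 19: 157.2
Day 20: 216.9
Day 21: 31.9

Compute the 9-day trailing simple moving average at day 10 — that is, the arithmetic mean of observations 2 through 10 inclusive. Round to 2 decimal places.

67.04

Sum of periods 2–10: 111.3 + 21.8 + 143.6 + 98.0 + 93.5 + 12.1 + 31.8 + 14.8 + 76.5 = 603.4
Divide by 9: 603.4 / 9 = 67.04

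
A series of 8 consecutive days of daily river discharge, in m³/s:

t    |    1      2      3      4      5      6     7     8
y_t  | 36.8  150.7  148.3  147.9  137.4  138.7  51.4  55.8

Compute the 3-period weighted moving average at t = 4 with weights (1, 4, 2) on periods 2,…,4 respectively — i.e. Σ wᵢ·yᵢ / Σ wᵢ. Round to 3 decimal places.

148.529

Weighted sum: 1·150.7 + 4·148.3 + 2·147.9 = 150.7 + 593.2 + 295.8 = 1039.7
Weight total: 1 + 4 + 2 = 7
WMA = 1039.7 / 7 = 148.529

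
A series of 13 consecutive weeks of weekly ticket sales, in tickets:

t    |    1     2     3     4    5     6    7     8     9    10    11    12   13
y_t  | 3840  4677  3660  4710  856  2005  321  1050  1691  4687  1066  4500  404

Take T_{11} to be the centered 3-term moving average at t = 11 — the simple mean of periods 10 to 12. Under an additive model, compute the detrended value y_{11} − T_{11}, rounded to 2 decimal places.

Trend T_11 = (4687 + 1066 + 4500) / 3 = 10253/3 = 3417.6667
Detrended value: 1066 − 3417.6667 = -2351.67

-2351.67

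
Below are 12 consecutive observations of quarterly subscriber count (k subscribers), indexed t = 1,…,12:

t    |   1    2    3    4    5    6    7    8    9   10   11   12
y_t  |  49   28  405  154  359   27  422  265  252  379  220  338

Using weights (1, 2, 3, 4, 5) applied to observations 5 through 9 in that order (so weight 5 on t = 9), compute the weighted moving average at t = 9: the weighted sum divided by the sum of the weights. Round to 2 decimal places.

266.60

Weighted sum: 1·359 + 2·27 + 3·422 + 4·265 + 5·252 = 359 + 54 + 1266 + 1060 + 1260 = 3999
Weight total: 1 + 2 + 3 + 4 + 5 = 15
WMA = 3999 / 15 = 266.60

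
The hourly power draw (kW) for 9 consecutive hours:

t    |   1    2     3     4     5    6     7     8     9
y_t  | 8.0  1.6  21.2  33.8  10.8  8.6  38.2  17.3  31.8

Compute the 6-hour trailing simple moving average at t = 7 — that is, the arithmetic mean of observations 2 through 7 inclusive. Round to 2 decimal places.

Sum of periods 2–7: 1.6 + 21.2 + 33.8 + 10.8 + 8.6 + 38.2 = 114.2
Divide by 6: 114.2 / 6 = 19.03

19.03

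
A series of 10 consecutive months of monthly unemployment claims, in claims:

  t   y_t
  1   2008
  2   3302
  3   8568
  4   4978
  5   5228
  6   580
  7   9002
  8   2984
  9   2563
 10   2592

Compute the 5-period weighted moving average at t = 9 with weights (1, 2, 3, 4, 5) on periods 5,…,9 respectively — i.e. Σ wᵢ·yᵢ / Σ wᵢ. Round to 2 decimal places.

Weighted sum: 1·5228 + 2·580 + 3·9002 + 4·2984 + 5·2563 = 5228 + 1160 + 27006 + 11936 + 12815 = 58145
Weight total: 1 + 2 + 3 + 4 + 5 = 15
WMA = 58145 / 15 = 3876.33

3876.33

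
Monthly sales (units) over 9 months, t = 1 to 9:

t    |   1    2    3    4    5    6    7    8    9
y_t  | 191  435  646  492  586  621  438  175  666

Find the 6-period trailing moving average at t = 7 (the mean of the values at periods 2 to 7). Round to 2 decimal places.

536.33

Sum of periods 2–7: 435 + 646 + 492 + 586 + 621 + 438 = 3218
Divide by 6: 3218 / 6 = 536.33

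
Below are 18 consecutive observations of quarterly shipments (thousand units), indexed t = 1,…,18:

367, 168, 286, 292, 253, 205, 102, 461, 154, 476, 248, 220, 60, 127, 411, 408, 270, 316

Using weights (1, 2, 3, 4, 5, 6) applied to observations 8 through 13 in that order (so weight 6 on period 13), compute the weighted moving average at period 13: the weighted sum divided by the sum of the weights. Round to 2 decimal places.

Weighted sum: 1·461 + 2·154 + 3·476 + 4·248 + 5·220 + 6·60 = 461 + 308 + 1428 + 992 + 1100 + 360 = 4649
Weight total: 1 + 2 + 3 + 4 + 5 + 6 = 21
WMA = 4649 / 21 = 221.38

221.38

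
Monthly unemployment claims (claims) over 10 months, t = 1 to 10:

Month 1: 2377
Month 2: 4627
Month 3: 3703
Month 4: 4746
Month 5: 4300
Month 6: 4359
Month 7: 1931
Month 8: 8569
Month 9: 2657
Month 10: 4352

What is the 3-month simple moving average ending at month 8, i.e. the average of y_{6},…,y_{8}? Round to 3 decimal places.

4953.000

Sum of periods 6–8: 4359 + 1931 + 8569 = 14859
Divide by 3: 14859 / 3 = 4953.000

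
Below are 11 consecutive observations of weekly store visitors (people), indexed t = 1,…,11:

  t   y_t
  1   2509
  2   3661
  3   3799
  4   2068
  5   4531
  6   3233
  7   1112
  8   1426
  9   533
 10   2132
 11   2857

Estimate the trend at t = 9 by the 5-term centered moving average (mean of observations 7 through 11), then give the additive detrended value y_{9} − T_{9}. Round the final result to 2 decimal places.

Trend T_9 = (1112 + 1426 + 533 + 2132 + 2857) / 5 = 8060/5 = 1612.0000
Detrended value: 533 − 1612.0000 = -1079.00

-1079.00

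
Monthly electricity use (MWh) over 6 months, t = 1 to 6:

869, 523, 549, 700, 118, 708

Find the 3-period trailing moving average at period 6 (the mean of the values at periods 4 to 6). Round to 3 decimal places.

508.667

Sum of periods 4–6: 700 + 118 + 708 = 1526
Divide by 3: 1526 / 3 = 508.667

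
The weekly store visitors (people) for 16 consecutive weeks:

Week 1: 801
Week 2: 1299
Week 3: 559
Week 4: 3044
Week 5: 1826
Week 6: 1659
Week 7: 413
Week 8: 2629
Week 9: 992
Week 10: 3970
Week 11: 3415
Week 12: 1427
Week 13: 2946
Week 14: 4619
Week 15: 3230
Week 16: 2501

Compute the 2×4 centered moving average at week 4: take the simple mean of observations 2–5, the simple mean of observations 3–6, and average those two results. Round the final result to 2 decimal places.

Sum over 2–5: 1299 + 559 + 3044 + 1826 = 6728
Sum over 3–6: 559 + 3044 + 1826 + 1659 = 7088
CMA at t=4 = (6728 + 7088) / (2·4) = 13816 / 8 = 1727.00

1727.00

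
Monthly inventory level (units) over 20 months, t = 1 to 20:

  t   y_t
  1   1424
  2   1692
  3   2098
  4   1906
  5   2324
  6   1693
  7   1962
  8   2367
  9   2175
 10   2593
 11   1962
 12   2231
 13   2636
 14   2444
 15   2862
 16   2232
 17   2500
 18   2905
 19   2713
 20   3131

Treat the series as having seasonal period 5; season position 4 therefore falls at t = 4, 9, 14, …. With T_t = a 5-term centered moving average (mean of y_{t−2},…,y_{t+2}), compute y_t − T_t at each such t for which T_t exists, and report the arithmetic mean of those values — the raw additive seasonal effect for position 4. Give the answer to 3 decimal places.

Season position 4 occurs at t = 4, 9, 14 (where T_t is defined).
t=4: T_4 = 1942.60000; y_4 − T_4 = 1906 − 1942.60000 = -36.60000
t=9: T_9 = 2211.80000; y_9 − T_9 = 2175 − 2211.80000 = -36.80000
t=14: T_14 = 2481.00000; y_14 − T_14 = 2444 − 2481.00000 = -37.00000
Mean deviation: (-36.60000 + -36.80000 + -37.00000) / 3 = -36.800

-36.800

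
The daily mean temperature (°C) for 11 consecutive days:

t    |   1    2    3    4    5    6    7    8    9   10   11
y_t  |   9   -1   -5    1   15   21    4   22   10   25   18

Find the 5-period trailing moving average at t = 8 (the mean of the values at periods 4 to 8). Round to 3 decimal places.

Sum of periods 4–8: 1 + 15 + 21 + 4 + 22 = 63
Divide by 5: 63 / 5 = 12.600

12.600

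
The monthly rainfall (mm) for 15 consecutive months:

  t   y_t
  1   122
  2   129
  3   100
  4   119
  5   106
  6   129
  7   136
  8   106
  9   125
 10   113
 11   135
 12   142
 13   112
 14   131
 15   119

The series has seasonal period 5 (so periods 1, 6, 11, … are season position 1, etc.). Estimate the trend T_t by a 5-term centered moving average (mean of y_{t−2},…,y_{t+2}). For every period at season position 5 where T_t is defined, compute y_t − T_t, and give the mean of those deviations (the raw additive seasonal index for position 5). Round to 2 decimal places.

-11.60

Season position 5 occurs at t = 5, 10 (where T_t is defined).
t=5: T_5 = 118.0000; y_5 − T_5 = 106 − 118.0000 = -12.0000
t=10: T_10 = 124.2000; y_10 − T_10 = 113 − 124.2000 = -11.2000
Mean deviation: (-12.0000 + -11.2000) / 2 = -11.60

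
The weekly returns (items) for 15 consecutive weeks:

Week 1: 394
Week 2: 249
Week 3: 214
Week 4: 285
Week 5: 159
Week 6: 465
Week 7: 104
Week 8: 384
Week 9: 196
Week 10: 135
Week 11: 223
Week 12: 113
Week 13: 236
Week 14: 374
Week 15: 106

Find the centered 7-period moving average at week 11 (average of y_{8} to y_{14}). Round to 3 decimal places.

237.286

Sum of periods 8–14: 384 + 196 + 135 + 223 + 113 + 236 + 374 = 1661
Divide by 7: 1661 / 7 = 237.286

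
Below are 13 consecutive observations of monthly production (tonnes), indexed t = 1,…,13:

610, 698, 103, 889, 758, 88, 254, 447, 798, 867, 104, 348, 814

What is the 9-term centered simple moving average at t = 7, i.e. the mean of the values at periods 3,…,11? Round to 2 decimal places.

Sum of periods 3–11: 103 + 889 + 758 + 88 + 254 + 447 + 798 + 867 + 104 = 4308
Divide by 9: 4308 / 9 = 478.67

478.67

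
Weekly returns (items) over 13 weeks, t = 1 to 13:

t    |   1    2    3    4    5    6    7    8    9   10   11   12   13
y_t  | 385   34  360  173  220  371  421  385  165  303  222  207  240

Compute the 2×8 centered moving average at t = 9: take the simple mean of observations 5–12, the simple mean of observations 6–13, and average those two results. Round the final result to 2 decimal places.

288.00

Sum over 5–12: 220 + 371 + 421 + 385 + 165 + 303 + 222 + 207 = 2294
Sum over 6–13: 371 + 421 + 385 + 165 + 303 + 222 + 207 + 240 = 2314
CMA at t=9 = (2294 + 2314) / (2·8) = 4608 / 16 = 288.00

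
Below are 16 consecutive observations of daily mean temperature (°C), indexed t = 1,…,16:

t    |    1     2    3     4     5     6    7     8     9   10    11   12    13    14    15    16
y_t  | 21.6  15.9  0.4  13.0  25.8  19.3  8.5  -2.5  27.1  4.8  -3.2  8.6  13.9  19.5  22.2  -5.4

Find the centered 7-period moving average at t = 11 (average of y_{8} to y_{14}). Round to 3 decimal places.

9.743

Sum of periods 8–14: (-2.5) + 27.1 + 4.8 + (-3.2) + 8.6 + 13.9 + 19.5 = 68.2
Divide by 7: 68.2 / 7 = 9.743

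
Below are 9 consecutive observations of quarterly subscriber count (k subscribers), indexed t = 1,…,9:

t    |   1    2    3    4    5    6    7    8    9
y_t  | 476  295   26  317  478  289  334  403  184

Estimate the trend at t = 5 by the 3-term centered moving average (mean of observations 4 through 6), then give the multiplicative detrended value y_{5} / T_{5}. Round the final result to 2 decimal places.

Trend T_5 = (317 + 478 + 289) / 3 = 1084/3 = 361.3333
Ratio to trend: 478 / 361.3333 = 1.32

1.32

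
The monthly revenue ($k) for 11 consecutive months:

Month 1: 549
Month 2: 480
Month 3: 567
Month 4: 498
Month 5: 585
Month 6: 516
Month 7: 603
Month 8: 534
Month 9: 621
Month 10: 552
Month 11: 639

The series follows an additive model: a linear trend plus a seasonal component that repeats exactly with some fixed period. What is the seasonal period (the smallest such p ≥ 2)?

First differences y_{t+1} − y_t: -69, 87, -69, 87, -69, 87, …
The difference pattern repeats every 2 terms and not for any smaller step, so p = 2.

2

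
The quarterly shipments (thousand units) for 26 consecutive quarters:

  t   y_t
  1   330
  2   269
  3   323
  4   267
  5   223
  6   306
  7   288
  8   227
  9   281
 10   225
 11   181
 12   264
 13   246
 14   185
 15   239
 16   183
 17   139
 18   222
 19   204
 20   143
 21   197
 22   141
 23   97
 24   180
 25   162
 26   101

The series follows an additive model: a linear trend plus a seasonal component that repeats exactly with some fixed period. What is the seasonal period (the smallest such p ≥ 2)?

6

First differences y_{t+1} − y_t: -61, 54, -56, -44, 83, -18, -61, 54, -56, -44, 83, -18, -61, 54, …
The difference pattern repeats every 6 terms and not for any smaller step, so p = 6.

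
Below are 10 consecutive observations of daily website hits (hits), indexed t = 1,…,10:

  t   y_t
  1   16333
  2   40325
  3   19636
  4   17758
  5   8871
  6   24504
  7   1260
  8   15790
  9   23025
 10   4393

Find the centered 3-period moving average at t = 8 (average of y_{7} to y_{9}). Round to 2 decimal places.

13358.33

Sum of periods 7–9: 1260 + 15790 + 23025 = 40075
Divide by 3: 40075 / 3 = 13358.33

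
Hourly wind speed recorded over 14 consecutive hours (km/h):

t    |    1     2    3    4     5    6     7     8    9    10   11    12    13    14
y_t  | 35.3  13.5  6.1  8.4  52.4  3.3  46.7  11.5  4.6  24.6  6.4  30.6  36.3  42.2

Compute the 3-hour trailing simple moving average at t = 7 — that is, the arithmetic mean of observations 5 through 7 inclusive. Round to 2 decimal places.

34.13

Sum of periods 5–7: 52.4 + 3.3 + 46.7 = 102.4
Divide by 3: 102.4 / 3 = 34.13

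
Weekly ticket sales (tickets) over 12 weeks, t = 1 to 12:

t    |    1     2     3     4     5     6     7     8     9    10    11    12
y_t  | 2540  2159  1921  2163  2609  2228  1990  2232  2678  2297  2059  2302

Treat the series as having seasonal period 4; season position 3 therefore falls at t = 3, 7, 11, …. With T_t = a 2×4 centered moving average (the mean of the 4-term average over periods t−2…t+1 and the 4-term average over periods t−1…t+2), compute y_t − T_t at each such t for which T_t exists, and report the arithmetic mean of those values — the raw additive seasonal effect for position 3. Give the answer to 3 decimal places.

-283.375

Season position 3 occurs at t = 3, 7 (where T_t is defined).
t=3: T_3 = 2204.37500; y_3 − T_3 = 1921 − 2204.37500 = -283.37500
t=7: T_7 = 2273.37500; y_7 − T_7 = 1990 − 2273.37500 = -283.37500
Mean deviation: (-283.37500 + -283.37500) / 2 = -283.375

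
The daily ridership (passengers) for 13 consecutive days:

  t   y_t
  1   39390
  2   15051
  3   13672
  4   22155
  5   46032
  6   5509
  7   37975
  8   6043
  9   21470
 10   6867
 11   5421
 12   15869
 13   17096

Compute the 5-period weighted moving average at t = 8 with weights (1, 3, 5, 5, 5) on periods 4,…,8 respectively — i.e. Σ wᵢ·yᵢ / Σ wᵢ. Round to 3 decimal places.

Weighted sum: 1·22155 + 3·46032 + 5·5509 + 5·37975 + 5·6043 = 22155 + 138096 + 27545 + 189875 + 30215 = 407886
Weight total: 1 + 3 + 5 + 5 + 5 = 19
WMA = 407886 / 19 = 21467.684

21467.684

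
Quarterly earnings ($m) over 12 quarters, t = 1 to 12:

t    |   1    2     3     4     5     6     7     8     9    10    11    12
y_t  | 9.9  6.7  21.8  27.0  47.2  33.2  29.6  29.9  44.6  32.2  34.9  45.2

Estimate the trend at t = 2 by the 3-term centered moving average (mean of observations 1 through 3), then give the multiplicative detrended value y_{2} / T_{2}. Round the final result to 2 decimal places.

Trend T_2 = (9.9 + 6.7 + 21.8) / 3 = 38.4/3 = 12.8000
Ratio to trend: 6.7 / 12.8000 = 0.52

0.52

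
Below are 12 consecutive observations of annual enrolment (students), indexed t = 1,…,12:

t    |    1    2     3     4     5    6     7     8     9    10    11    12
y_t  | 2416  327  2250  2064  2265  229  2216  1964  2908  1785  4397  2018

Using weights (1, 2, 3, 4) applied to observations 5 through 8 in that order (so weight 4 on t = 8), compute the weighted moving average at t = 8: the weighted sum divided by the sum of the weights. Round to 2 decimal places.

Weighted sum: 1·2265 + 2·229 + 3·2216 + 4·1964 = 2265 + 458 + 6648 + 7856 = 17227
Weight total: 1 + 2 + 3 + 4 = 10
WMA = 17227 / 10 = 1722.70

1722.70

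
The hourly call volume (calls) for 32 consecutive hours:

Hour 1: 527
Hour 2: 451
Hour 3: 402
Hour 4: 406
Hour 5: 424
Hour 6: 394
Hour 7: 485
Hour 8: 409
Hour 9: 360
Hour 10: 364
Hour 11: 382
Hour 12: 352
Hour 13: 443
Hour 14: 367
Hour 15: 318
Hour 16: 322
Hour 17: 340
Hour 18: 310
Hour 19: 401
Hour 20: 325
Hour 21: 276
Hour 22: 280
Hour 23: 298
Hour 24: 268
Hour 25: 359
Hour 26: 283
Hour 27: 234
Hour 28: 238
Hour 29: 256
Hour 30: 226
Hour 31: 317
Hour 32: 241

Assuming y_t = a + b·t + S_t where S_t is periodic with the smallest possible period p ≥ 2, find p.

6

First differences y_{t+1} − y_t: -76, -49, 4, 18, -30, 91, -76, -49, 4, 18, -30, 91, -76, -49, …
The difference pattern repeats every 6 terms and not for any smaller step, so p = 6.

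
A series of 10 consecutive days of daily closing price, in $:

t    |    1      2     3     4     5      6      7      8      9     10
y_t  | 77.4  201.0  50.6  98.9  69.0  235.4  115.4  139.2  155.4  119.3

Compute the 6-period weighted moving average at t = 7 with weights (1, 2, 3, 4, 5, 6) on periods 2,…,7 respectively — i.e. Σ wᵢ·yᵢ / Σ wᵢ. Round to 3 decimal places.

130.681

Weighted sum: 1·201.0 + 2·50.6 + 3·98.9 + 4·69.0 + 5·235.4 + 6·115.4 = 201.0 + 101.2 + 296.7 + 276.0 + 1177.0 + 692.4 = 2744.3
Weight total: 1 + 2 + 3 + 4 + 5 + 6 = 21
WMA = 2744.3 / 21 = 130.681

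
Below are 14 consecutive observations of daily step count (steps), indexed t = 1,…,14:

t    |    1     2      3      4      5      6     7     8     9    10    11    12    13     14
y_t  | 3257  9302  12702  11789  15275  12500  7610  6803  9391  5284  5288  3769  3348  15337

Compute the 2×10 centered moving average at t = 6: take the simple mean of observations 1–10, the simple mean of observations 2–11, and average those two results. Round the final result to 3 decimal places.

Sum over 1–10: 3257 + 9302 + 12702 + 11789 + 15275 + 12500 + 7610 + 6803 + 9391 + 5284 = 93913
Sum over 2–11: 9302 + 12702 + 11789 + 15275 + 12500 + 7610 + 6803 + 9391 + 5284 + 5288 = 95944
CMA at t=6 = (93913 + 95944) / (2·10) = 189857 / 20 = 9492.850

9492.850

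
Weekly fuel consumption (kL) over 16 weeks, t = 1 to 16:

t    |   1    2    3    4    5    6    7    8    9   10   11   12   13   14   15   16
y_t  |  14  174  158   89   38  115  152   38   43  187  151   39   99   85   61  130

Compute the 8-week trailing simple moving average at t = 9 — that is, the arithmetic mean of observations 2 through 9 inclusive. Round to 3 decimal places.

100.875

Sum of periods 2–9: 174 + 158 + 89 + 38 + 115 + 152 + 38 + 43 = 807
Divide by 8: 807 / 8 = 100.875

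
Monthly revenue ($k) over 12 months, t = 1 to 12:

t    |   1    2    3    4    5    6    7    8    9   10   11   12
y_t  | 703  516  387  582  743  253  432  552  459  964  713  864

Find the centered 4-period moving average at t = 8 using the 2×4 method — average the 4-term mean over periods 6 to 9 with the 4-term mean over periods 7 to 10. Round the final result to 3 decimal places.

512.875

Sum over 6–9: 253 + 432 + 552 + 459 = 1696
Sum over 7–10: 432 + 552 + 459 + 964 = 2407
CMA at t=8 = (1696 + 2407) / (2·4) = 4103 / 8 = 512.875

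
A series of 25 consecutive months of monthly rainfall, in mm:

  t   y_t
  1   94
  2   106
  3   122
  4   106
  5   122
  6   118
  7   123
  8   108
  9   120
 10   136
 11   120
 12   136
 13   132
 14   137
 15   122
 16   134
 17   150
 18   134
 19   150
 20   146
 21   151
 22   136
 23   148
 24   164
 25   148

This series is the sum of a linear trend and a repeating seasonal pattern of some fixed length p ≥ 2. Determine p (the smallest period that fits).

7

First differences y_{t+1} − y_t: 12, 16, -16, 16, -4, 5, -15, 12, 16, -16, 16, -4, 5, -15, 12, 16, …
The difference pattern repeats every 7 terms and not for any smaller step, so p = 7.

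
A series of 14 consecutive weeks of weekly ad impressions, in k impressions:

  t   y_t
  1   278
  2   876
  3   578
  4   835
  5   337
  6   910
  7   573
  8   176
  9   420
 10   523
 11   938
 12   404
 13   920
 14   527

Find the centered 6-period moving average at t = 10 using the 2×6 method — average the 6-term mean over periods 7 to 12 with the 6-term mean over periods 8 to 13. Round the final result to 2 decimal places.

534.58

Sum over 7–12: 573 + 176 + 420 + 523 + 938 + 404 = 3034
Sum over 8–13: 176 + 420 + 523 + 938 + 404 + 920 = 3381
CMA at t=10 = (3034 + 3381) / (2·6) = 6415 / 12 = 534.58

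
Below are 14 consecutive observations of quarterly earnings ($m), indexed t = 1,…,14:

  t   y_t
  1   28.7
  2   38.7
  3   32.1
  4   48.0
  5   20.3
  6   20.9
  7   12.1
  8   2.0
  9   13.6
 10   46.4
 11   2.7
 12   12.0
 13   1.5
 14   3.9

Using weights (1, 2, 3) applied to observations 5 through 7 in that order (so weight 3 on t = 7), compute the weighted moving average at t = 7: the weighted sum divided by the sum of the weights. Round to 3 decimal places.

16.400

Weighted sum: 1·20.3 + 2·20.9 + 3·12.1 = 20.3 + 41.8 + 36.3 = 98.4
Weight total: 1 + 2 + 3 = 6
WMA = 98.4 / 6 = 16.400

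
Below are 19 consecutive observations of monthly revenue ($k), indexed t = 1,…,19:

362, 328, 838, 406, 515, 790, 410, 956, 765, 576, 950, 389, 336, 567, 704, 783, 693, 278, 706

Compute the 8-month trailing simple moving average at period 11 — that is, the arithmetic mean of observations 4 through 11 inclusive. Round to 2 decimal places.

671.00

Sum of periods 4–11: 406 + 515 + 790 + 410 + 956 + 765 + 576 + 950 = 5368
Divide by 8: 5368 / 8 = 671.00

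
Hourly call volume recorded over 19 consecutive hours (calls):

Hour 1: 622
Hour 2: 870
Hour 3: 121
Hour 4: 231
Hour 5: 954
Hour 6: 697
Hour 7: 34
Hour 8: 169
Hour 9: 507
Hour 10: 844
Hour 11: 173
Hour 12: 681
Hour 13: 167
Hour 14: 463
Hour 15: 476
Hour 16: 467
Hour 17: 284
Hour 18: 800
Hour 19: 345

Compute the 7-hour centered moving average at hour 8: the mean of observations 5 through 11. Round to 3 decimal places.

482.571

Sum of periods 5–11: 954 + 697 + 34 + 169 + 507 + 844 + 173 = 3378
Divide by 7: 3378 / 7 = 482.571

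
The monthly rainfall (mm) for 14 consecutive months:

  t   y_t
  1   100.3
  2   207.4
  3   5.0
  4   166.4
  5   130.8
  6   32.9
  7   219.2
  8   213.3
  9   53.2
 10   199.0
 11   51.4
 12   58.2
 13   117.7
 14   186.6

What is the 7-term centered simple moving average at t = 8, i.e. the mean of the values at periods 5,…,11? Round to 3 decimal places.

128.543

Sum of periods 5–11: 130.8 + 32.9 + 219.2 + 213.3 + 53.2 + 199.0 + 51.4 = 899.8
Divide by 7: 899.8 / 7 = 128.543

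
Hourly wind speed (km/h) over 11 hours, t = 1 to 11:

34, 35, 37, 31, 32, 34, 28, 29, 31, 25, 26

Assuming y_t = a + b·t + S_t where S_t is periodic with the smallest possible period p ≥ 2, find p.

First differences y_{t+1} − y_t: 1, 2, -6, 1, 2, -6, 1, 2, …
The difference pattern repeats every 3 terms and not for any smaller step, so p = 3.

3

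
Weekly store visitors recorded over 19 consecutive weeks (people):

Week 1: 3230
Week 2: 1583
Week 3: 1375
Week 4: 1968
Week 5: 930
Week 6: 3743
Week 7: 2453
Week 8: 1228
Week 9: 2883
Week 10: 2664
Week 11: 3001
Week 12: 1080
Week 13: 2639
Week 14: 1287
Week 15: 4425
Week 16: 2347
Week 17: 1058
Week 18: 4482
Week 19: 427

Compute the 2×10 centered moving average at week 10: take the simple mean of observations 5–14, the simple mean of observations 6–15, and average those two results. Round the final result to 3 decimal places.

Sum over 5–14: 930 + 3743 + 2453 + 1228 + 2883 + 2664 + 3001 + 1080 + 2639 + 1287 = 21908
Sum over 6–15: 3743 + 2453 + 1228 + 2883 + 2664 + 3001 + 1080 + 2639 + 1287 + 4425 = 25403
CMA at t=10 = (21908 + 25403) / (2·10) = 47311 / 20 = 2365.550

2365.550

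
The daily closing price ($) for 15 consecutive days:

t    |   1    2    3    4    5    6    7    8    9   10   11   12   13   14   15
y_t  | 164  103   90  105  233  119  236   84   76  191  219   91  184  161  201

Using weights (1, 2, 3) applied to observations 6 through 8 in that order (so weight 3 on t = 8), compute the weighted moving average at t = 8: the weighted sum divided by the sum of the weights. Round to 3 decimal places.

Weighted sum: 1·119 + 2·236 + 3·84 = 119 + 472 + 252 = 843
Weight total: 1 + 2 + 3 = 6
WMA = 843 / 6 = 140.500

140.500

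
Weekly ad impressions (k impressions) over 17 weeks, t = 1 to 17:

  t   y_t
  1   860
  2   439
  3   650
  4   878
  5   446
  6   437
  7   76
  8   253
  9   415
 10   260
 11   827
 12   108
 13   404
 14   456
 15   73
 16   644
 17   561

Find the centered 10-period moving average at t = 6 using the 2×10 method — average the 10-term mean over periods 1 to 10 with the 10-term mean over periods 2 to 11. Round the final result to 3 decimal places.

Sum over 1–10: 860 + 439 + 650 + 878 + 446 + 437 + 76 + 253 + 415 + 260 = 4714
Sum over 2–11: 439 + 650 + 878 + 446 + 437 + 76 + 253 + 415 + 260 + 827 = 4681
CMA at t=6 = (4714 + 4681) / (2·10) = 9395 / 20 = 469.750

469.750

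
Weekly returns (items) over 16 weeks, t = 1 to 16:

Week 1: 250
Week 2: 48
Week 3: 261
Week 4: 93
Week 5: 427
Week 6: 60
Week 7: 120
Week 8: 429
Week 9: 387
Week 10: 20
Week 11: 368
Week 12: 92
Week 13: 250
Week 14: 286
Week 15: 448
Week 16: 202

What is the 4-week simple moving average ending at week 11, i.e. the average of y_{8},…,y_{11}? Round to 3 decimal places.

301.000

Sum of periods 8–11: 429 + 387 + 20 + 368 = 1204
Divide by 4: 1204 / 4 = 301.000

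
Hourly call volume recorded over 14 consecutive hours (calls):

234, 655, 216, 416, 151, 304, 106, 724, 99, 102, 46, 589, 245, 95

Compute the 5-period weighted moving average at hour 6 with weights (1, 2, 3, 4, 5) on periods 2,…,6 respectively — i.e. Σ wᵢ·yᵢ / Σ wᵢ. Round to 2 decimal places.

297.27

Weighted sum: 1·655 + 2·216 + 3·416 + 4·151 + 5·304 = 655 + 432 + 1248 + 604 + 1520 = 4459
Weight total: 1 + 2 + 3 + 4 + 5 = 15
WMA = 4459 / 15 = 297.27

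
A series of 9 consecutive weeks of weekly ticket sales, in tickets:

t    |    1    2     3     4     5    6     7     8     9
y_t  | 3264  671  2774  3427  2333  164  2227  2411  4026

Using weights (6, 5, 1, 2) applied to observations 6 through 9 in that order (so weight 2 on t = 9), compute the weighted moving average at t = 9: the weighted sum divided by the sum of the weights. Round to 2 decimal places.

Weighted sum: 6·164 + 5·2227 + 1·2411 + 2·4026 = 984 + 11135 + 2411 + 8052 = 22582
Weight total: 6 + 5 + 1 + 2 = 14
WMA = 22582 / 14 = 1613.00

1613.00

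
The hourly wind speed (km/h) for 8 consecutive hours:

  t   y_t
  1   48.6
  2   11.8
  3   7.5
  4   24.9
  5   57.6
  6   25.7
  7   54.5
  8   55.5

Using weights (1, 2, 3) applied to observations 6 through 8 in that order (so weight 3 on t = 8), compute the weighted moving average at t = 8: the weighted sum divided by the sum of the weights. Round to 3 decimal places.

50.200

Weighted sum: 1·25.7 + 2·54.5 + 3·55.5 = 25.7 + 109.0 + 166.5 = 301.2
Weight total: 1 + 2 + 3 = 6
WMA = 301.2 / 6 = 50.200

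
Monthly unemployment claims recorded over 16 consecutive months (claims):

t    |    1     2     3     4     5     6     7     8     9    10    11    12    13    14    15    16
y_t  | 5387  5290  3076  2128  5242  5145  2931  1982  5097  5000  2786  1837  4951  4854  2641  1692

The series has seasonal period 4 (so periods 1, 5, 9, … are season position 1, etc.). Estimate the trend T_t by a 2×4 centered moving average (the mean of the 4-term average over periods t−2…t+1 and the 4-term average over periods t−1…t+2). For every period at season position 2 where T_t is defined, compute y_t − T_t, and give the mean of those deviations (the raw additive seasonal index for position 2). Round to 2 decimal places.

Season position 2 occurs at t = 6, 10, 14 (where T_t is defined).
t=6: T_6 = 3843.2500; y_6 − T_6 = 5145 − 3843.2500 = 1301.7500
t=10: T_10 = 3698.1250; y_10 − T_10 = 5000 − 3698.1250 = 1301.8750
t=14: T_14 = 3552.6250; y_14 − T_14 = 4854 − 3552.6250 = 1301.3750
Mean deviation: (1301.7500 + 1301.8750 + 1301.3750) / 3 = 1301.67

1301.67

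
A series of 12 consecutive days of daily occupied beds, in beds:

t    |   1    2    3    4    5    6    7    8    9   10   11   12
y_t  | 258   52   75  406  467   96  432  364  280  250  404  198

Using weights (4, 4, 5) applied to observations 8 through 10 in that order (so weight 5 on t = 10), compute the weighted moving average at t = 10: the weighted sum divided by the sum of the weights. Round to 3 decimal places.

294.308

Weighted sum: 4·364 + 4·280 + 5·250 = 1456 + 1120 + 1250 = 3826
Weight total: 4 + 4 + 5 = 13
WMA = 3826 / 13 = 294.308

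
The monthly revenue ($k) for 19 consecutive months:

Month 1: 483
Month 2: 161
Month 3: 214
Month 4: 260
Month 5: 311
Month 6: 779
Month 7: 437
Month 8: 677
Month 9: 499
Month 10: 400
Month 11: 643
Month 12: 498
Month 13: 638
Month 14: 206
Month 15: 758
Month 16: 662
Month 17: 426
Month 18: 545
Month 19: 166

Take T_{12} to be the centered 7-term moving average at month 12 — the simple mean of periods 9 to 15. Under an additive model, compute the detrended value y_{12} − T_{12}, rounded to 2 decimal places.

-22.29

Trend T_12 = (499 + 400 + 643 + 498 + 638 + 206 + 758) / 7 = 3642/7 = 520.2857
Detrended value: 498 − 520.2857 = -22.29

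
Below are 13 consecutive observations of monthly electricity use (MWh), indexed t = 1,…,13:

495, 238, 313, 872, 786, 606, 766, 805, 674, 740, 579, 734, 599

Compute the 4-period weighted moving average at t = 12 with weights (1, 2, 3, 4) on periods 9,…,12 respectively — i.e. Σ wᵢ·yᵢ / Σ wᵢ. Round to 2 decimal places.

Weighted sum: 1·674 + 2·740 + 3·579 + 4·734 = 674 + 1480 + 1737 + 2936 = 6827
Weight total: 1 + 2 + 3 + 4 = 10
WMA = 6827 / 10 = 682.70

682.70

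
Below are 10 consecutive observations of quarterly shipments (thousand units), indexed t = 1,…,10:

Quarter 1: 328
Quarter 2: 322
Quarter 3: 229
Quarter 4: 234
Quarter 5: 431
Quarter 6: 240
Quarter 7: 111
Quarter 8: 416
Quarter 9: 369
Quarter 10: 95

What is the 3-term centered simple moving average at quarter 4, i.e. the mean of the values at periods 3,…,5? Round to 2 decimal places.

Sum of periods 3–5: 229 + 234 + 431 = 894
Divide by 3: 894 / 3 = 298.00

298.00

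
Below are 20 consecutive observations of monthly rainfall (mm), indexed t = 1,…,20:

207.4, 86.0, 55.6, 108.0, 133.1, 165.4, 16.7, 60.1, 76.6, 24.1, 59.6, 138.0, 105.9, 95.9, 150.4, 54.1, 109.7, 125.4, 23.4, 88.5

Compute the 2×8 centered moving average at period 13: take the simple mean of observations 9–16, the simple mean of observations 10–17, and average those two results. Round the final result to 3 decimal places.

90.144

Sum over 9–16: 76.6 + 24.1 + 59.6 + 138.0 + 105.9 + 95.9 + 150.4 + 54.1 = 704.6
Sum over 10–17: 24.1 + 59.6 + 138.0 + 105.9 + 95.9 + 150.4 + 54.1 + 109.7 = 737.7
CMA at t=13 = (704.6 + 737.7) / (2·8) = 1442.3 / 16 = 90.144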